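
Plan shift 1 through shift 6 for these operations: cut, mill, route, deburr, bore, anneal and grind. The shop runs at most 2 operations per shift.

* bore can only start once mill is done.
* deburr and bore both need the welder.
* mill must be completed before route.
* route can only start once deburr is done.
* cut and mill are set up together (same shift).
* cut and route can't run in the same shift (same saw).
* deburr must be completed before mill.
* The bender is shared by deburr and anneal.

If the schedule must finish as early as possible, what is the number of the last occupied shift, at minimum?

4

The precedence chain requires at least 3 distinct shifts.
With at most 2 per shift and 7 operations, at least 4 shifts are needed.
4 works (last occupied shift: shift 4): for example anneal in shift 4; grind in shift 1; mill in shift 2; deburr in shift 1; cut in shift 2; bore in shift 3; route in shift 3.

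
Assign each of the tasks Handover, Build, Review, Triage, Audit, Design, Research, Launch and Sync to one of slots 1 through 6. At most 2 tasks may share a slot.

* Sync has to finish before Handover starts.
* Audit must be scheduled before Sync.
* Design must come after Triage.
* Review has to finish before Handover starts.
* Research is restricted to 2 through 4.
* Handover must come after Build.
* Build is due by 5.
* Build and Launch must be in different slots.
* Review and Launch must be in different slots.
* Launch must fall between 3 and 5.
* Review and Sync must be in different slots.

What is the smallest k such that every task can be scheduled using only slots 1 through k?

5

The precedence chain requires at least 3 distinct slots.
With at most 2 per slot and 9 tasks, at least 5 slots are needed.
5 works (last occupied slot: 5): for example Audit=2; Design=5; Launch=3; Sync=3; Build=1; Research=2; Review=1; Triage=4; Handover=4.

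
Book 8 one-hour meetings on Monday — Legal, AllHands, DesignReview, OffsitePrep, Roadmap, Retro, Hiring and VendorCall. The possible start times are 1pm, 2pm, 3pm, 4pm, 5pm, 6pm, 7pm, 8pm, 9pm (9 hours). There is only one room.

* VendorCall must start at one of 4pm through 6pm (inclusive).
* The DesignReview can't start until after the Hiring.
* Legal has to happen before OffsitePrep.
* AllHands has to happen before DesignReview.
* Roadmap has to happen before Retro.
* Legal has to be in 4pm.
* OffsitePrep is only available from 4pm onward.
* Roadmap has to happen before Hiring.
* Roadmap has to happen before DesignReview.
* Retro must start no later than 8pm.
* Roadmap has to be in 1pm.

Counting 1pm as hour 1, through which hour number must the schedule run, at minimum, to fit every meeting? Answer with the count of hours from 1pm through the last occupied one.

The precedence chain requires at least 3 distinct hours.
With at most 1 per hour and 8 meetings, at least 8 hours are needed.
Propagating the time windows through the other constraints, OffsitePrep can't land before 5pm — that is hour 5 counting from 1pm — so the schedule must run through at least 5 hours.
8 works (last occupied hour: 8pm): for example Hiring -> 2pm; DesignReview -> 7pm; Legal -> 4pm; AllHands -> 3pm; VendorCall -> 5pm; Roadmap -> 1pm; OffsitePrep -> 6pm; Retro -> 8pm.

8 hours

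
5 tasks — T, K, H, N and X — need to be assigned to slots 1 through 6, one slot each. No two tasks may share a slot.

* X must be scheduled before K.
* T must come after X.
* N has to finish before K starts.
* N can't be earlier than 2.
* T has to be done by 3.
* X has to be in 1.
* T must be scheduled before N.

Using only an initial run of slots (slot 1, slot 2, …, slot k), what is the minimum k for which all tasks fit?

The precedence chain requires at least 4 distinct slots.
With at most 1 per slot and 5 tasks, at least 5 slots are needed.
5 works (last occupied slot: 5): for example N in 3; X in 1; H in 5; K in 4; T in 2.

5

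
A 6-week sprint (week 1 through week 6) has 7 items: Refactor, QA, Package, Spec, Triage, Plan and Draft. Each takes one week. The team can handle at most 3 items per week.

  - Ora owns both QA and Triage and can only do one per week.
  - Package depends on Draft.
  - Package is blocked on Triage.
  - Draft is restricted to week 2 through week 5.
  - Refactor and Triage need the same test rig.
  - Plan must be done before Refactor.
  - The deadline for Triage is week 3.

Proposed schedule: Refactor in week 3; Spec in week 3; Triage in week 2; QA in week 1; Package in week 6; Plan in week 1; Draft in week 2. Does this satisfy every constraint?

Plan must be done before Refactor — holds.
Package is blocked on Triage — holds.
Ora owns both QA and Triage and can only do one per week — holds.
The team can handle at most 3 items per week — holds.
The deadline for Triage is week 3 — holds.
Package depends on Draft — holds.
Draft is restricted to week 2 through week 5 — holds.
Refactor and Triage need the same test rig — holds.

Valid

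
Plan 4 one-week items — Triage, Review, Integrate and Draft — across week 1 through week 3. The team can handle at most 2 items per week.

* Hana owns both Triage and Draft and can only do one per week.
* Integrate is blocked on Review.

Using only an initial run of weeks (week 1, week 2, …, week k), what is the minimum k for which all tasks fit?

The precedence chain requires at least 2 distinct weeks.
With at most 2 per week and 4 tasks, at least 2 weeks are needed.
2 works (last occupied week: week 2): for example Draft -> week 2; Review -> week 1; Integrate -> week 2; Triage -> week 1.

2 weeks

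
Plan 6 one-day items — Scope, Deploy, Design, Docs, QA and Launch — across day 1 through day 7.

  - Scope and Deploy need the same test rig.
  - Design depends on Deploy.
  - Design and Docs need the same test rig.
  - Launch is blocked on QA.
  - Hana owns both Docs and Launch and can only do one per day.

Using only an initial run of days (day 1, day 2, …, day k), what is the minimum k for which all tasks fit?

The precedence chain requires at least 2 distinct days.
2 works (last occupied day: day 2): for example Deploy -> day 1; Docs -> day 1; Scope -> day 2; Design -> day 2; Launch -> day 2; QA -> day 1.

2 days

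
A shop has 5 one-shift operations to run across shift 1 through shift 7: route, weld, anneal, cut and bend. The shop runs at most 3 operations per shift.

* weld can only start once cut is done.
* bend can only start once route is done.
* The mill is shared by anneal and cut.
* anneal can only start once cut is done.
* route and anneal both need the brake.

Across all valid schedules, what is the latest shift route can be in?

shift 6

Downstream work caps route at shift 6.
route at shift 6 is achievable: bend=shift 7, weld=shift 2, cut=shift 1, anneal=shift 2, route=shift 6.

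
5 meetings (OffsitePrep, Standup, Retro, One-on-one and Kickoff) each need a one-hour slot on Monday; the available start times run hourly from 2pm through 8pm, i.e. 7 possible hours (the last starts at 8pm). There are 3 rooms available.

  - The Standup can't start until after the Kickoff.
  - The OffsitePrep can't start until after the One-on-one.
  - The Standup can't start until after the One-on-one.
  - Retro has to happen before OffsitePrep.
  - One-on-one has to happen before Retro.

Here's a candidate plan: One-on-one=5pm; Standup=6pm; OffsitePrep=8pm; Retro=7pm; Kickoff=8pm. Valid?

The Standup can't start until after the Kickoff — violated.
There are 3 rooms available — holds.
Retro has to happen before OffsitePrep — holds.
One-on-one has to happen before Retro — holds.
The OffsitePrep can't start until after the One-on-one — holds.
The Standup can't start until after the One-on-one — holds.

No. The Standup can't start until after the Kickoff is not satisfied.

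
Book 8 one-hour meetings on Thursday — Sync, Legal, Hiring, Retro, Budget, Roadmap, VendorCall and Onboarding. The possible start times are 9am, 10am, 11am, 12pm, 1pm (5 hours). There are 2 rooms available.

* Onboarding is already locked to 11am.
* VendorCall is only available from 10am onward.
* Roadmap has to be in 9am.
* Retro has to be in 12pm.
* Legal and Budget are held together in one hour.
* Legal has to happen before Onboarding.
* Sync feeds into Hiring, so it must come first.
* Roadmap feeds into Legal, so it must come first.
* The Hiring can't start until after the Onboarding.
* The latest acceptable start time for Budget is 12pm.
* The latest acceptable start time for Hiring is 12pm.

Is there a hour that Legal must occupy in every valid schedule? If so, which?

Roadmap is fixed at 9am and must come before Legal, so Legal is at least 10am.
Onboarding is fixed at 11am and must come after Legal, so Legal is at most 10am.
So Legal must be 10am.

10am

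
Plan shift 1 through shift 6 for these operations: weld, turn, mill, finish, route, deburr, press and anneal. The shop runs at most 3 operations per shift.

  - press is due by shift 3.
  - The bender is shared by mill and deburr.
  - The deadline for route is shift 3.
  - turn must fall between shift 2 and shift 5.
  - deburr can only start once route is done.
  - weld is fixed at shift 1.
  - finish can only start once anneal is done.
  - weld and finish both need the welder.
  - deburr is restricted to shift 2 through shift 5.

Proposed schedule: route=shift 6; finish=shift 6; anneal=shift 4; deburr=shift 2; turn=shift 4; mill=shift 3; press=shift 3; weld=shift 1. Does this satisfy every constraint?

weld and finish both need the welder — holds.
The deadline for route is shift 3 — violated.
deburr is restricted to shift 2 through shift 5 — holds.
weld is fixed at shift 1 — holds.
finish can only start once anneal is done — holds.
The shop runs at most 3 operations per shift — holds.
The bender is shared by mill and deburr — holds.
deburr can only start once route is done — violated.
turn must fall between shift 2 and shift 5 — holds.
press is due by shift 3 — holds.

No. The deadline for route is shift 3 is not satisfied.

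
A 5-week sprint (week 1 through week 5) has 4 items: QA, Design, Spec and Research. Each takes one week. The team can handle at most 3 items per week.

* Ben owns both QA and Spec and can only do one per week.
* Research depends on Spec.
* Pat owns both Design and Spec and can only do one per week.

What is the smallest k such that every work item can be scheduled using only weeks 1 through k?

The precedence chain requires at least 2 distinct weeks.
With at most 3 per week and 4 work items, at least 2 weeks are needed.
2 works (last occupied week: week 2): for example QA=week 2, Design=week 2, Research=week 2, Spec=week 1.

2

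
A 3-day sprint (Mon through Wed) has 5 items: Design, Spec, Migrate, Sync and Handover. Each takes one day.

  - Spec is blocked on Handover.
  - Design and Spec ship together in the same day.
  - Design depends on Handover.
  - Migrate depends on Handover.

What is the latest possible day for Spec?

Wed

Precedence pushes Spec to at least Tue.
Spec at Wed is achievable: Spec -> Wed; Migrate -> Tue; Design -> Wed; Sync -> Mon; Handover -> Mon.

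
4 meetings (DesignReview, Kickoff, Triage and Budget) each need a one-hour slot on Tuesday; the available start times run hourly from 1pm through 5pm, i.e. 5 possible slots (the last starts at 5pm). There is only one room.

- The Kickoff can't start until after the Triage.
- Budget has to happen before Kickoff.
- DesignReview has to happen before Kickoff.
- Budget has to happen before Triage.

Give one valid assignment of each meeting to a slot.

Triage in 2pm; Budget in 1pm; DesignReview in 3pm; Kickoff in 4pm

Checking: DesignReview(3pm) before Kickoff(4pm); Triage(2pm) before Kickoff(4pm); Budget(1pm) before Triage(2pm); Budget(1pm) before Kickoff(4pm); max 1 per slot (cap 1).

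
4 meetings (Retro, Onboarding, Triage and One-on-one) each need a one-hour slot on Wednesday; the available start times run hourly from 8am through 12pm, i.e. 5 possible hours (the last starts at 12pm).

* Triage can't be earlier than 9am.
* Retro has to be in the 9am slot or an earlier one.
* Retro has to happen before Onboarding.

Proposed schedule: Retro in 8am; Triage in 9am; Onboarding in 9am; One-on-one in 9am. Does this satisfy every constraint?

Valid

Retro has to happen before Onboarding — holds.
Triage can't be earlier than 9am — holds.
Retro has to be in the 9am slot or an earlier one — holds.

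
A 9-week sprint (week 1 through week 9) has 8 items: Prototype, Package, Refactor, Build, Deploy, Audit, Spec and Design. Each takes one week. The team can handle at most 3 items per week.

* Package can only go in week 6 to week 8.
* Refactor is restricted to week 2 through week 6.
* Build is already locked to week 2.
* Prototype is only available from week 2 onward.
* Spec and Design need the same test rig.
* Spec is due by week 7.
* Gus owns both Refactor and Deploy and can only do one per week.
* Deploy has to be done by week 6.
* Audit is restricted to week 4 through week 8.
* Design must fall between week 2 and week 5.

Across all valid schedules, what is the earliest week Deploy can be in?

week 1

Deploy's own window allows nothing later than week 6.
Deploy at week 1 is achievable: Build -> week 2; Audit -> week 4; Refactor -> week 2; Deploy -> week 1; Spec -> week 1; Design -> week 2; Prototype -> week 3; Package -> week 6.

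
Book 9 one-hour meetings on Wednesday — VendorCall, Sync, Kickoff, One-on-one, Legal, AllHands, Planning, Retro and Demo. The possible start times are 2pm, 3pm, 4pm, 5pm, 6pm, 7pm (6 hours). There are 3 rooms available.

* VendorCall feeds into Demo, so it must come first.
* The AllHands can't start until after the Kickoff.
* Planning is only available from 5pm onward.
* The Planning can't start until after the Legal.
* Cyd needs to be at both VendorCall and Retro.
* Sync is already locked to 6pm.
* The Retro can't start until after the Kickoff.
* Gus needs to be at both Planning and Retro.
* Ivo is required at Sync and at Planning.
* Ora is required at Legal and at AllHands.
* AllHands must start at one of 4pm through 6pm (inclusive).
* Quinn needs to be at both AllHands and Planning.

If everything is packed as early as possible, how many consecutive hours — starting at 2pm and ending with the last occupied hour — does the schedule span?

5

The precedence chain requires at least 2 distinct hours.
With at most 3 per hour and 9 meetings, at least 3 hours are needed.
Sync can't be placed before 6pm — that is hour 5 counting from 2pm — so the schedule must run through at least 5 hours.
5 works (last occupied hour: 6pm): for example Sync=6pm; One-on-one=3pm; Retro=3pm; Kickoff=2pm; Demo=3pm; Legal=2pm; Planning=5pm; VendorCall=2pm; AllHands=4pm.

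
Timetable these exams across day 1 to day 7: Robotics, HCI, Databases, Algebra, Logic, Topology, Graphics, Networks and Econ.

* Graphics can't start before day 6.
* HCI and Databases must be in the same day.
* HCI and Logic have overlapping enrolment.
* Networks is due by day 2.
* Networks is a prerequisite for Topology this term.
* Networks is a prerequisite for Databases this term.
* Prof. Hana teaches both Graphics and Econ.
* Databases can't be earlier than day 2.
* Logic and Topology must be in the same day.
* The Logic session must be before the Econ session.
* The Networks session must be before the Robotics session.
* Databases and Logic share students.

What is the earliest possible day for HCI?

HCI must be in the same day as Databases, which can't be before day 2, so HCI is at least day 2.
HCI at day 2 is achievable: Graphics in day 6; Networks in day 1; Algebra in day 1; Logic in day 3; Econ in day 4; Topology in day 3; Databases in day 2; Robotics in day 2; HCI in day 2.

day 2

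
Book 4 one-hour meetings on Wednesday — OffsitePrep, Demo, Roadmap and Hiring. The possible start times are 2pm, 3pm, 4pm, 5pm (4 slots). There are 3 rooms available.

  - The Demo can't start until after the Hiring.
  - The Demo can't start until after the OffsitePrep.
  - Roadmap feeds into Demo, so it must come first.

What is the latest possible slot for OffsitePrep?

Downstream work caps OffsitePrep at 4pm.
OffsitePrep at 4pm is achievable: Roadmap=2pm, Hiring=2pm, Demo=5pm, OffsitePrep=4pm.

4pm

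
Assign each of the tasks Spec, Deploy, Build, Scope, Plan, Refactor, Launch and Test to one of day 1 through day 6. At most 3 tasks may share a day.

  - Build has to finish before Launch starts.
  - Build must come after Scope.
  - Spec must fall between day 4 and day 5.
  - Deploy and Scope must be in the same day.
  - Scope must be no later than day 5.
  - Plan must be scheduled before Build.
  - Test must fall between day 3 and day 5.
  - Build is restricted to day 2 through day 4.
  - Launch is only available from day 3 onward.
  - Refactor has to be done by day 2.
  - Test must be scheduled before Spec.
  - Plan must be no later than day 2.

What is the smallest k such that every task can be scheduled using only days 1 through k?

The precedence chain requires at least 3 distinct days.
With at most 3 per day and 8 tasks, at least 3 days are needed.
Spec can't be placed before day 4, so the schedule must run through at least day 4.
4 works (last occupied day: day 4): for example Refactor in day 2, Build in day 2, Launch in day 3, Test in day 3, Scope in day 1, Spec in day 4, Deploy in day 1, Plan in day 1.

4 days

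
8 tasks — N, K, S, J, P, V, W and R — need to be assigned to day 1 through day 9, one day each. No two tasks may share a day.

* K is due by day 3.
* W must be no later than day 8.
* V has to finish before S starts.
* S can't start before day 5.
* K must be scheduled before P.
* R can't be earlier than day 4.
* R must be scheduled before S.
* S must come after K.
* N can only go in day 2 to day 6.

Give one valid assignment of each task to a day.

P -> day 7; V -> day 3; J -> day 8; R -> day 4; W -> day 6; S -> day 5; K -> day 1; N -> day 2

Checking: K(day 1) before P(day 7); R(day 4) before S(day 5); K(day 1) before S(day 5); V(day 3) before S(day 5); K=day 1 in [day 1,day 3]; S=day 5 in [day 5,day 9]; W=day 6 in [day 1,day 8]; N=day 2 in [day 2,day 6]; R=day 4 in [day 4,day 9]; max 1 per day (cap 1).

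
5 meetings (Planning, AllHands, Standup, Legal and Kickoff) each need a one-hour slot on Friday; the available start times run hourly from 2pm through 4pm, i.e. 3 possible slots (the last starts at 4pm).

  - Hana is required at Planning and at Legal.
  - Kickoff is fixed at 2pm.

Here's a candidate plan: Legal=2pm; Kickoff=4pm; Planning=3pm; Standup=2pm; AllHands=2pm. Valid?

Hana is required at Planning and at Legal — holds.
Kickoff is fixed at 2pm — violated.

No. Kickoff is fixed at 2pm is not satisfied.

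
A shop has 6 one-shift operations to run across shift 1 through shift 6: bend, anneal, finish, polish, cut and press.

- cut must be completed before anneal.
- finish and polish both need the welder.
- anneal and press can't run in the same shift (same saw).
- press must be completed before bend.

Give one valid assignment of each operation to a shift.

anneal in shift 2; bend in shift 2; cut in shift 1; press in shift 1; finish in shift 1; polish in shift 2

Checking: press(shift 1) before bend(shift 2); cut(shift 1) before anneal(shift 2); finish(shift 1) != polish(shift 2); anneal(shift 2) != press(shift 1).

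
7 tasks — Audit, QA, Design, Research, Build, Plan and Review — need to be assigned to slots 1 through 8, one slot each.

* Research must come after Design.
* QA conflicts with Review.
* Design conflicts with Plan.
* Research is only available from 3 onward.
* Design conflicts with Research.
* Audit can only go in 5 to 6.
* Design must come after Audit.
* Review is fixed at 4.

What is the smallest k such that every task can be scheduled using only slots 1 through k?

The precedence chain requires at least 3 distinct slots.
Propagating the time windows through the other constraints, Research can't land before 7, so the schedule must run through at least slot 7.
7 works (last occupied slot: 7): for example Research=7; Plan=1; Build=1; QA=1; Review=4; Design=6; Audit=5.

7 slots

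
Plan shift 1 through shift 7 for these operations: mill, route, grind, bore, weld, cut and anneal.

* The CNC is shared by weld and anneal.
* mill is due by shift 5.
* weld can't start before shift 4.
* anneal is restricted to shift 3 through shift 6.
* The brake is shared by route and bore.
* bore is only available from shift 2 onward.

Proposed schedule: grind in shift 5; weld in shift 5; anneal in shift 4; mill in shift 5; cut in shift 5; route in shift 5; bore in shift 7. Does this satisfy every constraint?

bore is only available from shift 2 onward — holds.
mill is due by shift 5 — holds.
anneal is restricted to shift 3 through shift 6 — holds.
The brake is shared by route and bore — holds.
The CNC is shared by weld and anneal — holds.
weld can't start before shift 4 — holds.

Yes, all constraints hold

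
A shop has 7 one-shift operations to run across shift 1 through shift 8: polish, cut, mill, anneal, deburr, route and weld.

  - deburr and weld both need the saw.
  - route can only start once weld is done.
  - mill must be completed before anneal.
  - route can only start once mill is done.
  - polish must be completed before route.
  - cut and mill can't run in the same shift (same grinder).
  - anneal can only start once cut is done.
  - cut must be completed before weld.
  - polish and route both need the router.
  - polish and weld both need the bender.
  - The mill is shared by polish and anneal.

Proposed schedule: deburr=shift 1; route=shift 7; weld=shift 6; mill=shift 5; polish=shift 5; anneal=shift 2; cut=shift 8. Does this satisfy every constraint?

Invalid. anneal can only start once cut is done.

deburr and weld both need the saw — holds.
cut and mill can't run in the same shift (same grinder) — holds.
route can only start once weld is done — holds.
The mill is shared by polish and anneal — holds.
route can only start once mill is done — holds.
polish must be completed before route — holds.
mill must be completed before anneal — violated.
polish and route both need the router — holds.
polish and weld both need the bender — holds.
anneal can only start once cut is done — violated.
cut must be completed before weld — violated.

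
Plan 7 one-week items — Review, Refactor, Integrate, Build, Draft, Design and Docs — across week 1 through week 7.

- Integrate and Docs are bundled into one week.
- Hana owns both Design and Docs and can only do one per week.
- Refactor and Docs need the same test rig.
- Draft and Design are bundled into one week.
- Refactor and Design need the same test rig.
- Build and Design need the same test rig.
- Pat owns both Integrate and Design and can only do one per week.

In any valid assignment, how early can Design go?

week 1

Design at week 1 is achievable: Build in week 2; Review in week 1; Design in week 1; Draft in week 1; Docs in week 3; Integrate in week 3; Refactor in week 2.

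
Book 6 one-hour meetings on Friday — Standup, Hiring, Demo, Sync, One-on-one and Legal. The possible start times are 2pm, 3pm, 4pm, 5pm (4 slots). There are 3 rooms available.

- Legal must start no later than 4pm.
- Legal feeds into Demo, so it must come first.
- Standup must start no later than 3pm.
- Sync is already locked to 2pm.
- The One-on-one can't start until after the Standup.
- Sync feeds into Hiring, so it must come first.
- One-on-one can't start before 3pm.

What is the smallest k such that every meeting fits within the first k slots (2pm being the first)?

2

The precedence chain requires at least 2 distinct slots.
With at most 3 per slot and 6 meetings, at least 2 slots are needed.
2 works (last occupied slot: 3pm): for example Hiring -> 3pm; Standup -> 2pm; Demo -> 3pm; Legal -> 2pm; Sync -> 2pm; One-on-one -> 3pm.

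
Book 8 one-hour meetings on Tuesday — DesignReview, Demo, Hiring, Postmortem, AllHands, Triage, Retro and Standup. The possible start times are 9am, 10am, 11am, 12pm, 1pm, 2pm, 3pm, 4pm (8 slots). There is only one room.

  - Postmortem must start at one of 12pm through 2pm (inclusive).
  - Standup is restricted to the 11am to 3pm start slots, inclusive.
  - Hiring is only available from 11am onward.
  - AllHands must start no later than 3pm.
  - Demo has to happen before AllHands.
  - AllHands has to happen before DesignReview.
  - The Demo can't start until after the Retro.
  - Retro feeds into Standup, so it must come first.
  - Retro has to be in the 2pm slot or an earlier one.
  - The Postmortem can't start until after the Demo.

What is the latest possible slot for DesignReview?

4pm

Precedence pushes DesignReview to at least 12pm.
DesignReview at 4pm is achievable: DesignReview -> 4pm; AllHands -> 2pm; Postmortem -> 12pm; Standup -> 11am; Retro -> 9am; Triage -> 3pm; Hiring -> 1pm; Demo -> 10am.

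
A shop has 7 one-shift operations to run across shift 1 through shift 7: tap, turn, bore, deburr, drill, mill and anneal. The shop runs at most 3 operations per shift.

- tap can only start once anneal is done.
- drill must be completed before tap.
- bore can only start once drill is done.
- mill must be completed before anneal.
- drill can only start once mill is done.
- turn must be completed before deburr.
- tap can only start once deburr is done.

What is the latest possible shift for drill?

Precedence pushes drill to at least shift 2; downstream work caps drill at shift 6.
drill at shift 6 is achievable: deburr in shift 2, tap in shift 7, anneal in shift 2, mill in shift 1, drill in shift 6, turn in shift 1, bore in shift 7.

shift 6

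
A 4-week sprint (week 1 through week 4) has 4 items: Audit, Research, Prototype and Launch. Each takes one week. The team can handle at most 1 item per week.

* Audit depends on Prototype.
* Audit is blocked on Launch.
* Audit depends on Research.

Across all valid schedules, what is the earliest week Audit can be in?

Precedence pushes Audit to at least week 2.
Audit at week 4 is achievable: Launch=week 3, Prototype=week 2, Research=week 1, Audit=week 4.
Nothing earlier works — the capacity limit rule out every week before week 4.

week 4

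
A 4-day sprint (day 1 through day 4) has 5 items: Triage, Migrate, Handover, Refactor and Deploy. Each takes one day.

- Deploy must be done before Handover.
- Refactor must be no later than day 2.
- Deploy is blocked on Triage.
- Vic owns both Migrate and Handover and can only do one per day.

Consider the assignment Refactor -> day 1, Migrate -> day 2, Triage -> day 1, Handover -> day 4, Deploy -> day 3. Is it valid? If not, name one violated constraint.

Deploy must be done before Handover — holds.
Refactor must be no later than day 2 — holds.
Deploy is blocked on Triage — holds.
Vic owns both Migrate and Handover and can only do one per day — holds.

Yes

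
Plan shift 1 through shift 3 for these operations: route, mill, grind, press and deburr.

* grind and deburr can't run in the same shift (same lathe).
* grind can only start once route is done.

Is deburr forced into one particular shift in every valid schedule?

deburr can be shift 1 (e.g. deburr -> shift 1; grind -> shift 2; route -> shift 1; mill -> shift 1; press -> shift 1) or shift 2 (e.g. mill -> shift 1; route -> shift 1; grind -> shift 3; deburr -> shift 2; press -> shift 1).

No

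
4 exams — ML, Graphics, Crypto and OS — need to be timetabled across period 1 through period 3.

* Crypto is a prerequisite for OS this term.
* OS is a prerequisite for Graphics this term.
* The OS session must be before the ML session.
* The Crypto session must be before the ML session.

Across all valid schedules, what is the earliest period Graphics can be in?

period 3

Precedence pushes Graphics to at least period 3.
Graphics at period 3 is achievable: OS -> period 2, Graphics -> period 3, ML -> period 3, Crypto -> period 1.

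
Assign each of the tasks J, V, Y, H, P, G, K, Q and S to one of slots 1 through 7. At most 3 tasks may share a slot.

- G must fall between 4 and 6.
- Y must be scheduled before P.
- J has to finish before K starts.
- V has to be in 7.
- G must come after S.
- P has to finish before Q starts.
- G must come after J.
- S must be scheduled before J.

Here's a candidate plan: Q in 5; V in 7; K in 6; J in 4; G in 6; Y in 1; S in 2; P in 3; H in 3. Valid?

G must come after S — holds.
S must be scheduled before J — holds.
At most 3 tasks may share a slot — holds.
J has to finish before K starts — holds.
G must come after J — holds.
P has to finish before Q starts — holds.
Y must be scheduled before P — holds.
G must fall between 4 and 6 — holds.
V has to be in 7 — holds.

Valid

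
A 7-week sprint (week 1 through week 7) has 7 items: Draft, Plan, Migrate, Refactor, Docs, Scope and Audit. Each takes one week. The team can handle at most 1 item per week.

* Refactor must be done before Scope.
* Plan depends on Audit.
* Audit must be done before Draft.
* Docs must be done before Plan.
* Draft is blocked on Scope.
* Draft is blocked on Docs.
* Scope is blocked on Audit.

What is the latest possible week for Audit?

Downstream work caps Audit at week 5.
Audit at week 4 is achievable: Refactor in week 2; Migrate in week 3; Plan in week 7; Scope in week 5; Draft in week 6; Audit in week 4; Docs in week 1.
Nothing later works — the capacity limit rule out every week after week 4.

week 4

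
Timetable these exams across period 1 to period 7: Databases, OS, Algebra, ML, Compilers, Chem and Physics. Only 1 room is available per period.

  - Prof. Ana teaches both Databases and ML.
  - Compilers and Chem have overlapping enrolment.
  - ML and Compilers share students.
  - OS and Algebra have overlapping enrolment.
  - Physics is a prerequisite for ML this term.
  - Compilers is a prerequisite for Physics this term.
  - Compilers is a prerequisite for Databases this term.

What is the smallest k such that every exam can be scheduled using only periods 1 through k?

The precedence chain requires at least 3 distinct periods.
With at most 1 per period and 7 exams, at least 7 periods are needed.
7 works (last occupied period: period 7): for example OS -> period 5; Physics -> period 2; ML -> period 4; Compilers -> period 1; Algebra -> period 6; Chem -> period 7; Databases -> period 3.

7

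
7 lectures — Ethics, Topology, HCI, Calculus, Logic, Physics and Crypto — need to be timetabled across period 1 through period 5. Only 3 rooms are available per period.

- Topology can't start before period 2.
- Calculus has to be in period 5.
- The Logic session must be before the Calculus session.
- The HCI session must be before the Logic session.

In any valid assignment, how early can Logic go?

period 2

Precedence pushes Logic to at least period 2; downstream work caps Logic at period 4.
Logic at period 2 is achievable: Crypto=period 2, Calculus=period 5, Physics=period 1, Ethics=period 1, HCI=period 1, Topology=period 2, Logic=period 2.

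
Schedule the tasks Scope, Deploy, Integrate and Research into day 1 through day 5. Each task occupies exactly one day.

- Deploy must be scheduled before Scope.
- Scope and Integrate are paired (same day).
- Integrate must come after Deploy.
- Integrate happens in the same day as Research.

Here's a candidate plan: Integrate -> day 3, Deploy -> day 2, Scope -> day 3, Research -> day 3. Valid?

Valid

Scope and Integrate are paired (same day) — holds.
Deploy must be scheduled before Scope — holds.
Integrate must come after Deploy — holds.
Integrate happens in the same day as Research — holds.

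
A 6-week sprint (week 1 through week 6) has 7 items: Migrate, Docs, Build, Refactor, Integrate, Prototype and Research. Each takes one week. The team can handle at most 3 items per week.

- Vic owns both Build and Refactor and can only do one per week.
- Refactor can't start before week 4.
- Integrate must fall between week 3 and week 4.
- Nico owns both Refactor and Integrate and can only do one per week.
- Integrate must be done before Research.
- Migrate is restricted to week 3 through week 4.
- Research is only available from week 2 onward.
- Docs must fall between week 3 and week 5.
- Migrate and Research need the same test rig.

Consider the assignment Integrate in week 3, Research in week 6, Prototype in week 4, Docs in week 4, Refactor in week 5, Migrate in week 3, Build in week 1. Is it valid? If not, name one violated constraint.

Vic owns both Build and Refactor and can only do one per week — holds.
Migrate and Research need the same test rig — holds.
The team can handle at most 3 items per week — holds.
Refactor can't start before week 4 — holds.
Nico owns both Refactor and Integrate and can only do one per week — holds.
Migrate is restricted to week 3 through week 4 — holds.
Integrate must fall between week 3 and week 4 — holds.
Docs must fall between week 3 and week 5 — holds.
Integrate must be done before Research — holds.
Research is only available from week 2 onward — holds.

Yes, all constraints hold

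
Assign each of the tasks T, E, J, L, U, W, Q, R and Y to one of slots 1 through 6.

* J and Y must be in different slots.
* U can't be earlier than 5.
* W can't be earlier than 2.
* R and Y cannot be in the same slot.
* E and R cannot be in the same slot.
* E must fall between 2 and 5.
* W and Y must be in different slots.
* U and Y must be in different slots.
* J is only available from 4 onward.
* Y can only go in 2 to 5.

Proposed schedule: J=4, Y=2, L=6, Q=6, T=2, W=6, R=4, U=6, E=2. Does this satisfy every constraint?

U can't be earlier than 5 — holds.
J is only available from 4 onward — holds.
W can't be earlier than 2 — holds.
E must fall between 2 and 5 — holds.
W and Y must be in different slots — holds.
J and Y must be in different slots — holds.
Y can only go in 2 to 5 — holds.
R and Y cannot be in the same slot — holds.
U and Y must be in different slots — holds.
E and R cannot be in the same slot — holds.

Valid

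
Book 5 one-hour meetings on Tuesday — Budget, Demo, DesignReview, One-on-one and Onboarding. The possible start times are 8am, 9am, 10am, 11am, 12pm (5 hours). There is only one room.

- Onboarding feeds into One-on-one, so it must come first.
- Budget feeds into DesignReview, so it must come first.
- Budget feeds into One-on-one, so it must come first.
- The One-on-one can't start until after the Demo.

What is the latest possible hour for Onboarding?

11am

Downstream work caps Onboarding at 11am.
Onboarding at 11am is achievable: Budget in 8am, DesignReview in 10am, One-on-one in 12pm, Onboarding in 11am, Demo in 9am.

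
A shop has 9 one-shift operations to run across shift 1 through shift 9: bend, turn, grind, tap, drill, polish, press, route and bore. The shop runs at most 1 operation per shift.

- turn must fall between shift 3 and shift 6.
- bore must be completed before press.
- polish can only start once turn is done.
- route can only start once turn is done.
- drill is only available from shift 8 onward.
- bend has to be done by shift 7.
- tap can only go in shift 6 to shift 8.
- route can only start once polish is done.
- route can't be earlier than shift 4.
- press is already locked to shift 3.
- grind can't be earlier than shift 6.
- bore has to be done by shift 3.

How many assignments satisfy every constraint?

Splitting on bend: it can be shift 1 (10), shift 2 (10). Listing each branch's schedules as (turn, grind, tap, drill, polish, press, route, bore) by shift number:
bend=shift 1: (4,6,7,8,5,3,9,2) (4,6,7,9,5,3,8,2) (4,6,8,9,5,3,7,2) (4,7,6,8,5,3,9,2) (4,7,6,9,5,3,8,2) (4,7,8,9,5,3,6,2) (4,8,6,9,5,3,7,2) (4,8,7,9,5,3,6,2) (4,9,6,8,5,3,7,2) (4,9,7,8,5,3,6,2) — 10.
bend=shift 2: (4,6,7,8,5,3,9,1) (4,6,7,9,5,3,8,1) (4,6,8,9,5,3,7,1) (4,7,6,8,5,3,9,1) (4,7,6,9,5,3,8,1) (4,7,8,9,5,3,6,1) (4,8,6,9,5,3,7,1) (4,8,7,9,5,3,6,1) (4,9,6,8,5,3,7,1) (4,9,7,8,5,3,6,1) — 10.
Summing: 10 + 10 = 20.

20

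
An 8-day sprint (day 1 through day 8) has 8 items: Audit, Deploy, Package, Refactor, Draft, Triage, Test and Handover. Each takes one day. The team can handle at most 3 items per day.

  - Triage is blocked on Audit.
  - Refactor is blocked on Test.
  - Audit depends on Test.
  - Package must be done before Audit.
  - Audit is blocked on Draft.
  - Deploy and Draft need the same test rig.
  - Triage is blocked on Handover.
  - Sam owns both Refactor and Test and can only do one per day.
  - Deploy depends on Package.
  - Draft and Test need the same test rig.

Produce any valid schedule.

Package -> day 1; Draft -> day 2; Audit -> day 3; Triage -> day 4; Test -> day 1; Deploy -> day 3; Refactor -> day 2; Handover -> day 1

Checking: Package(day 1) before Deploy(day 3); Draft(day 2) before Audit(day 3); Test(day 1) before Audit(day 3); Handover(day 1) before Triage(day 4); Package(day 1) before Audit(day 3); Audit(day 3) before Triage(day 4); Test(day 1) before Refactor(day 2); Refactor(day 2) != Test(day 1); Draft(day 2) != Test(day 1); Deploy(day 3) != Draft(day 2); max 3 per day (cap 3).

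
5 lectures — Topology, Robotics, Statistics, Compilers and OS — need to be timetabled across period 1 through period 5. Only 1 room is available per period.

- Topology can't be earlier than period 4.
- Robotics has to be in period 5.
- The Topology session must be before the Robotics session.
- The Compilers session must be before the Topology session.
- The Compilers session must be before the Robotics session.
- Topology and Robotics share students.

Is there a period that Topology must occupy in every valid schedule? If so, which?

period 4

Topology's window is period 4–period 5.
Robotics is fixed at period 5, and Topology can't share a period with Robotics.
So Topology must be period 4.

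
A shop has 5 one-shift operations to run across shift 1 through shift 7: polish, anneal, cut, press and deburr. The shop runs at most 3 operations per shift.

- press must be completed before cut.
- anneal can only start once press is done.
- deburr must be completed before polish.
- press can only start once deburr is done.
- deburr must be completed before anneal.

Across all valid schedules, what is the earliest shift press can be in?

shift 2

Precedence pushes press to at least shift 2; downstream work caps press at shift 6.
press at shift 2 is achievable: polish=shift 2, deburr=shift 1, press=shift 2, cut=shift 3, anneal=shift 3.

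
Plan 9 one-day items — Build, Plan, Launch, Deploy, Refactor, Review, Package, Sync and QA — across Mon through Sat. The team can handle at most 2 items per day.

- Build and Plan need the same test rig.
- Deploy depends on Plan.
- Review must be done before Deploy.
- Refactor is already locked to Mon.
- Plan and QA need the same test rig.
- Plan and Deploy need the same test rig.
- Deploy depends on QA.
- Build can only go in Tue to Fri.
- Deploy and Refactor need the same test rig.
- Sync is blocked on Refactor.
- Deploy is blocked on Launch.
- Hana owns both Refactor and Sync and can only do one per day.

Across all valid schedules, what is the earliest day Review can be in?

Mon

Downstream work caps Review at Fri.
Review at Mon is achievable: Build -> Tue; Refactor -> Mon; Launch -> Wed; Plan -> Wed; QA -> Tue; Sync -> Thu; Review -> Mon; Deploy -> Thu; Package -> Fri.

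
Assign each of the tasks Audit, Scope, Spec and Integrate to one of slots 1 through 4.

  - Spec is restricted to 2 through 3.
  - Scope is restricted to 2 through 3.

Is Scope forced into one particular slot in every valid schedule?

No

Scope can be 2 (e.g. Scope=2; Integrate=1; Spec=2; Audit=1) or 3 (e.g. Scope in 3; Integrate in 1; Spec in 2; Audit in 1).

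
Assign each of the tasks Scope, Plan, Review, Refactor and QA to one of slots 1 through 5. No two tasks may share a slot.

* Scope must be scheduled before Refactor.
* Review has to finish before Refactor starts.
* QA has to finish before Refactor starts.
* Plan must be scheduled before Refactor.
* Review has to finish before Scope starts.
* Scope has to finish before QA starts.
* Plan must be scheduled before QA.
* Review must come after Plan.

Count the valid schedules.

Enumerating: Plan in 1, Refactor in 5, QA in 4, Scope in 3, Review in 2.

1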